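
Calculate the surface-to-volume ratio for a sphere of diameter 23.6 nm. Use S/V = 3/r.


Radius r = 23.6/2 = 11.8 nm
S/V = 3 / r = 3 / 11.8
S/V = 0.2542 nm^-1

0.2542


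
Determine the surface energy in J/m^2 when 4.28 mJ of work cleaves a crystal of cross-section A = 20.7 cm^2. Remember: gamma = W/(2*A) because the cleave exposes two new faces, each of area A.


Convert: A = 20.7 cm^2 = 0.00207 m^2, W = 4.28 mJ = 0.00428 J
Cleaving exposes two faces of area A, so total new surface = 2*A and gamma = W / (2*A)
gamma = 0.00428 / (2 * 0.00207)
gamma = 1.034 J/m^2

1.034


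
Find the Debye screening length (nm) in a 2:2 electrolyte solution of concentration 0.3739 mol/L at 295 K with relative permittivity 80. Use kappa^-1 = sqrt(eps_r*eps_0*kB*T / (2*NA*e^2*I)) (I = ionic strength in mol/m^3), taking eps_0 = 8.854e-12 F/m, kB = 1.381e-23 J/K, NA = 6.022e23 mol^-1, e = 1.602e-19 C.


Ionic strength I = 0.3739 * 2^2 * 1000 = 1495.6 mol/m^3
kappa^-1 = sqrt(80 * 8.854e-12 * 1.381e-23 * 295 / (2 * 6.022e23 * (1.602e-19)^2 * 1495.6))
kappa^-1 = 0.25 nm

0.25


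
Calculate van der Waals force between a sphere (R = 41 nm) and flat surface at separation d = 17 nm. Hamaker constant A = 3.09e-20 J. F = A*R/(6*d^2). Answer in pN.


Convert to SI: R = 41 nm = 4.1e-08 m, d = 17 nm = 1.7e-08 m
F = A * R / (6 * d^2)
F = 3.09e-20 * 4.1e-08 / (6 * (1.7e-08)^2)
F = 7.30623e-13 N = 0.731 pN

0.731


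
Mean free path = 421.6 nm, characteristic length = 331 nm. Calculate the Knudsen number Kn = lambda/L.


Knudsen number Kn = lambda / L
Kn = 421.6 / 331
Kn = 1.2737

1.2737


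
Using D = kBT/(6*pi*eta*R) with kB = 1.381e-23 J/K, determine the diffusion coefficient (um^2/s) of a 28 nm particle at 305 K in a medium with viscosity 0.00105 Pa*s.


Radius R = 28/2 = 14 nm = 1.4e-08 m
D = kB*T / (6*pi*eta*R)
D = 1.381e-23 * 305 / (6 * pi * 0.00105 * 1.4e-08)
D = 1.52011e-11 m^2/s = 15.201 um^2/s

15.201


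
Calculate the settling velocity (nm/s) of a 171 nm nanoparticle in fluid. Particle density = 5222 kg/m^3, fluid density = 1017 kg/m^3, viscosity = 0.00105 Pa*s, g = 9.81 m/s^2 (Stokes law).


Radius R = 171/2 nm = 8.55e-08 m
Density difference = 5222 - 1017 = 4205 kg/m^3
v = 2 * R^2 * (rho_p - rho_f) * g / (9 * eta)
v = 2 * (8.55e-08)^2 * 4205 * 9.81 / (9 * 0.00105)
v = 6.38213e-08 m/s = 63.8213 nm/s

63.8213


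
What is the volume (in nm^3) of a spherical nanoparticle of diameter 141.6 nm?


Radius r = 141.6/2 = 70.8 nm
Volume V = (4/3) * pi * r^3
V = (4/3) * pi * (70.8)^3
V = 1486580.33 nm^3

1486580.33


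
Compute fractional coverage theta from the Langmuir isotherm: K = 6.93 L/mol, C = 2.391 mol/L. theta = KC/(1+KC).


Langmuir isotherm: theta = K*C / (1 + K*C)
K*C = 6.93 * 2.391 = 16.56963
theta = 16.56963 / (1 + 16.56963) = 16.56963 / 17.56963
theta = 0.9431

0.9431


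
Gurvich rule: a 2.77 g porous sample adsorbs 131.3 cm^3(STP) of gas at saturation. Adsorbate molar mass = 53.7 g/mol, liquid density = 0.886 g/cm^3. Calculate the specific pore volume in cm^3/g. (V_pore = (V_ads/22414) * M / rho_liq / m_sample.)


Moles adsorbed n = V_ads / 22414 = 131.3 / 22414 = 5.857946e-03 mol
Liquid volume V_liq = n * M / rho_liq = 5.857946e-03 * 53.7 / 0.886 = 0.35505 cm^3
Specific pore volume V_pore = V_liq / m_sample = 0.35505 / 2.77
V_pore = 0.1282 cm^3/g

0.1282


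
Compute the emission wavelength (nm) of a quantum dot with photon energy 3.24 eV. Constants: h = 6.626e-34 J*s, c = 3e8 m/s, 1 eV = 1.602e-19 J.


Convert energy: E = 3.24 eV = 3.24 * 1.602e-19 = 5.19048e-19 J
lambda = h*c / E = 6.626e-34 * 3e8 / 5.19048e-19
lambda = 3.8297e-07 m = 383.0 nm

383.0


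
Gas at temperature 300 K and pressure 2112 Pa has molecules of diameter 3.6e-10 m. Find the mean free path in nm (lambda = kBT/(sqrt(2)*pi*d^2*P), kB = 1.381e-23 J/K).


Mean free path: lambda = kB*T / (sqrt(2) * pi * d^2 * P)
lambda = 1.381e-23 * 300 / (sqrt(2) * pi * (3.6e-10)^2 * 2112)
lambda = 3.40684e-06 m
lambda = 3406.84 nm

3406.84


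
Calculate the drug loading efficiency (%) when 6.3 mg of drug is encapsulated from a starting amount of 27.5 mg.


Drug loading efficiency = (drug loaded / drug initial) * 100
DLE = 6.3 / 27.5 * 100
DLE = 0.2291 * 100
DLE = 22.91%

22.91


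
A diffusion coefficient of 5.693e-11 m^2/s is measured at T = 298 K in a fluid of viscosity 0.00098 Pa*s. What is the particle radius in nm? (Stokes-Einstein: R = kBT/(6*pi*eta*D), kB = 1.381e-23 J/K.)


Stokes-Einstein: R = kB*T / (6*pi*eta*D)
R = 1.381e-23 * 298 / (6 * pi * 0.00098 * 5.693e-11)
R = 3.91329e-09 m = 3.91 nm

3.91


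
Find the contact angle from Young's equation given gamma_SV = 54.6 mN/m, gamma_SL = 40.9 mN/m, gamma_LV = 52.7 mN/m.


cos(theta) = (gamma_SV - gamma_SL) / gamma_LV
cos(theta) = (54.6 - 40.9) / 52.7
cos(theta) = 0.259962
theta = arccos(0.259962) = 74.93 degrees

74.93


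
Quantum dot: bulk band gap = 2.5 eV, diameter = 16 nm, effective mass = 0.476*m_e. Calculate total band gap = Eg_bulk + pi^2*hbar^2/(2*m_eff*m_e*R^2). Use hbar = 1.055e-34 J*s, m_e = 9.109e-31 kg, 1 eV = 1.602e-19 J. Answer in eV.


Radius R = 16/2 nm = 8e-09 m
Confinement energy dE = pi^2 * hbar^2 / (2 * m_eff * m_e * R^2)
dE = pi^2 * (1.055e-34)^2 / (2 * 0.476 * 9.109e-31 * (8e-09)^2) J, divided by 1.602e-19 J/eV
dE = 0.0124 eV
Total band gap = E_g(bulk) + dE = 2.5 + 0.0124 = 2.5124 eV

2.5124


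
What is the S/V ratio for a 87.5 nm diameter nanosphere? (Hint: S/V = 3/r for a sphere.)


Radius r = 87.5/2 = 43.75 nm
S/V = 3 / r = 3 / 43.75
S/V = 0.0686 nm^-1

0.0686


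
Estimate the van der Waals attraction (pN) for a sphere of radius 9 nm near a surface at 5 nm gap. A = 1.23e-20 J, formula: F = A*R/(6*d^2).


Convert to SI: R = 9 nm = 9e-09 m, d = 5 nm = 5e-09 m
F = A * R / (6 * d^2)
F = 1.23e-20 * 9e-09 / (6 * (5e-09)^2)
F = 7.38e-13 N = 0.738 pN

0.738


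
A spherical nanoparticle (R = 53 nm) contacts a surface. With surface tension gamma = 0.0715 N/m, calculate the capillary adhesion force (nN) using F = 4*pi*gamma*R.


Convert radius: R = 53 nm = 5.3e-08 m
F = 4 * pi * gamma * R
F = 4 * pi * 0.0715 * 5.3e-08
F = 4.76203e-08 N = 47.6203 nN

47.6203


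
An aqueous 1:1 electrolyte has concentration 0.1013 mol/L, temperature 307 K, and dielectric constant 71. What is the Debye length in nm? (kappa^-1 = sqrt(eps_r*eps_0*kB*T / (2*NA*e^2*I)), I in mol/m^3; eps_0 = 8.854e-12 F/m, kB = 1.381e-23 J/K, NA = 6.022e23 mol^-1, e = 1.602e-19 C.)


Ionic strength I = 0.1013 * 1^2 * 1000 = 101.3 mol/m^3
kappa^-1 = sqrt(71 * 8.854e-12 * 1.381e-23 * 307 / (2 * 6.022e23 * (1.602e-19)^2 * 101.3))
kappa^-1 = 0.923 nm

0.923


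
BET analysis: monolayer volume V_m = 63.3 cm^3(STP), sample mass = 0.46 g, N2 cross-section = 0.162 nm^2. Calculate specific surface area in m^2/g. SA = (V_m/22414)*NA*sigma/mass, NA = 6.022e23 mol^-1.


Number of moles in monolayer = V_m / 22414 = 63.3 / 22414 = 0.00282413
Number of molecules = moles * NA = 0.00282413 * 6.022e23
SA = molecules * sigma / mass
SA = (63.3 / 22414) * 6.022e23 * 0.162e-18 / 0.46
SA = 598.9 m^2/g

598.9


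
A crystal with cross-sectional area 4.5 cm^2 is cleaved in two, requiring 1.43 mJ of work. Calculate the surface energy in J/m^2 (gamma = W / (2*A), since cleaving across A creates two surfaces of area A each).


Convert: A = 4.5 cm^2 = 0.00045 m^2, W = 1.43 mJ = 0.00143 J
Cleaving exposes two faces of area A, so total new surface = 2*A and gamma = W / (2*A)
gamma = 0.00143 / (2 * 0.00045)
gamma = 1.589 J/m^2

1.589


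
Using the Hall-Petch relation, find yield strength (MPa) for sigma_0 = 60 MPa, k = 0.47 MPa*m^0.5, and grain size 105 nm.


d = 105 nm = 1.05e-07 m
sqrt(d) = 0.000324037
Hall-Petch contribution = k / sqrt(d) = 0.47 / 0.000324037 = 1450.5 MPa
sigma = sigma_0 + k/sqrt(d) = 60 + 1450.5 = 1510.5 MPa

1510.5


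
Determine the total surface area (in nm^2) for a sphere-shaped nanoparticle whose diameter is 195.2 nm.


Radius r = 195.2/2 = 97.6 nm
Surface area SA = 4 * pi * r^2
SA = 4 * pi * (97.6)^2
SA = 119704.23 nm^2

119704.23


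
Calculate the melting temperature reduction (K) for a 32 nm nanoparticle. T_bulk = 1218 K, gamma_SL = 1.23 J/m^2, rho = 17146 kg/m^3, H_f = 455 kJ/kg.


Radius R = 32/2 = 16 nm = 1.6e-08 m
Convert H_f = 455 kJ/kg = 455000 J/kg
dT = 2 * gamma_SL * T_bulk / (rho * H_f * R)
dT = 2 * 1.23 * 1218 / (17146 * 455000 * 1.6e-08)
dT = 24.0 K

24.0


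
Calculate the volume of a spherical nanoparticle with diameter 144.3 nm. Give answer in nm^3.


Radius r = 144.3/2 = 72.15 nm
Volume V = (4/3) * pi * r^3
V = (4/3) * pi * (72.15)^3
V = 1573249.55 nm^3

1573249.55


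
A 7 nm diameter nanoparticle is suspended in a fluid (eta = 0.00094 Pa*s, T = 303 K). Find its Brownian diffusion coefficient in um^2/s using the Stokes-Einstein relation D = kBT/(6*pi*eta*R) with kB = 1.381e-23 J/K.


Radius R = 7/2 = 3.5 nm = 3.5e-09 m
D = kB*T / (6*pi*eta*R)
D = 1.381e-23 * 303 / (6 * pi * 0.00094 * 3.5e-09)
D = 6.74744e-11 m^2/s = 67.474 um^2/s

67.474


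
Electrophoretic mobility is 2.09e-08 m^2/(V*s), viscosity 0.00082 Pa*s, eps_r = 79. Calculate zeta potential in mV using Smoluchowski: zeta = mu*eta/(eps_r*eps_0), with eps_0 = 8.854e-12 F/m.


Smoluchowski equation: zeta = mu * eta / (eps_r * eps_0)
zeta = 2.09e-08 * 0.00082 / (79 * 8.854e-12)
zeta = 0.024502 V = 24.5 mV

24.5


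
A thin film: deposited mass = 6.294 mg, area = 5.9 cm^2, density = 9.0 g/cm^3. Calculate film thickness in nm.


Convert: m = 6.294 mg = 6.2940e-06 kg, A = 5.9 cm^2 = 5.9000e-04 m^2, rho = 9.0 g/cm^3 = 9000 kg/m^3
t = m / (A * rho)
t = 6.2940e-06 / (5.9000e-04 * 9000)
t = 1.1853e-06 m = 1185.3 nm

1185.3


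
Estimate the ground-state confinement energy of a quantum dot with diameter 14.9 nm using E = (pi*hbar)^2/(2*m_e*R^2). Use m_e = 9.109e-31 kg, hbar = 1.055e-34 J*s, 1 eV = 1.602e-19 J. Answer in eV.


Radius R = 14.9/2 = 7.45 nm = 7.45e-09 m
E = (pi * 1.055e-34)^2 / (2 * 9.109e-31 * (7.45e-09)^2)
E(J) = 1.0864e-21
E = E(J) / 1.602e-19 = 0.0068 eV

0.0068


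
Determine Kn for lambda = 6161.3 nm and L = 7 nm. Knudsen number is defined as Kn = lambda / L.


Knudsen number Kn = lambda / L
Kn = 6161.3 / 7
Kn = 880.1857

880.1857


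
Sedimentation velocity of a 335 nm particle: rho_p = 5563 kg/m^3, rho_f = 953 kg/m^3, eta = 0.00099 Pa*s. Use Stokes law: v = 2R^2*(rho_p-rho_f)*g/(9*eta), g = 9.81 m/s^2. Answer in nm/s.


Radius R = 335/2 nm = 1.675e-07 m
Density difference = 5563 - 953 = 4610 kg/m^3
v = 2 * R^2 * (rho_p - rho_f) * g / (9 * eta)
v = 2 * (1.675e-07)^2 * 4610 * 9.81 / (9 * 0.00099)
v = 2.84808e-07 m/s = 284.8078 nm/s

284.8078


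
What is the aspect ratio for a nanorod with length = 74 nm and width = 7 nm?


Aspect ratio AR = length / diameter
AR = 74 / 7
AR = 10.57

10.57


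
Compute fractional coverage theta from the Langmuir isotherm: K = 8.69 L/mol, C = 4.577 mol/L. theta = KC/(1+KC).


Langmuir isotherm: theta = K*C / (1 + K*C)
K*C = 8.69 * 4.577 = 39.77413
theta = 39.77413 / (1 + 39.77413) = 39.77413 / 40.77413
theta = 0.9755

0.9755


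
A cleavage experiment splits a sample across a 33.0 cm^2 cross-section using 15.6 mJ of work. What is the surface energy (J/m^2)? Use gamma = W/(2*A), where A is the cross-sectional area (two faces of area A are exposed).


Convert: A = 33.0 cm^2 = 0.0033 m^2, W = 15.6 mJ = 0.0156 J
Cleaving exposes two faces of area A, so total new surface = 2*A and gamma = W / (2*A)
gamma = 0.0156 / (2 * 0.0033)
gamma = 2.364 J/m^2

2.364


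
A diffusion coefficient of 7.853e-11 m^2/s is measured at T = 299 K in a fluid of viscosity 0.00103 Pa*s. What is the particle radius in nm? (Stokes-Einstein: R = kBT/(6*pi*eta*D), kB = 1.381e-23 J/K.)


Stokes-Einstein: R = kB*T / (6*pi*eta*D)
R = 1.381e-23 * 299 / (6 * pi * 0.00103 * 7.853e-11)
R = 2.70826e-09 m = 2.71 nm

2.71


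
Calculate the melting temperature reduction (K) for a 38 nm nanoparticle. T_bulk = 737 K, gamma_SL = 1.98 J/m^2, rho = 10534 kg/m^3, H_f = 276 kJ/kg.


Radius R = 38/2 = 19 nm = 1.9e-08 m
Convert H_f = 276 kJ/kg = 276000 J/kg
dT = 2 * gamma_SL * T_bulk / (rho * H_f * R)
dT = 2 * 1.98 * 737 / (10534 * 276000 * 1.9e-08)
dT = 52.8 K

52.8


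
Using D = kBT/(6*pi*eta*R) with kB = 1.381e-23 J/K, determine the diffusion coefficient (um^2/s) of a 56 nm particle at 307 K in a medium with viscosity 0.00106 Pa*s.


Radius R = 56/2 = 28 nm = 2.8e-08 m
D = kB*T / (6*pi*eta*R)
D = 1.381e-23 * 307 / (6 * pi * 0.00106 * 2.8e-08)
D = 7.57822e-12 m^2/s = 7.578 um^2/s

7.578


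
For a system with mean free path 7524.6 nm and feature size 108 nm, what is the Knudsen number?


Knudsen number Kn = lambda / L
Kn = 7524.6 / 108
Kn = 69.6722

69.6722


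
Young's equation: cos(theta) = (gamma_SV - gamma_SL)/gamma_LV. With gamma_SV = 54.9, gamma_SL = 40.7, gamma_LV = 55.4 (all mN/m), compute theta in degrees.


cos(theta) = (gamma_SV - gamma_SL) / gamma_LV
cos(theta) = (54.9 - 40.7) / 55.4
cos(theta) = 0.256318
theta = arccos(0.256318) = 75.15 degrees

75.15


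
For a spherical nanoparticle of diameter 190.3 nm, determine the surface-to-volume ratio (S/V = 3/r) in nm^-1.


Radius r = 190.3/2 = 95.15 nm
S/V = 3 / r = 3 / 95.15
S/V = 0.0315 nm^-1

0.0315


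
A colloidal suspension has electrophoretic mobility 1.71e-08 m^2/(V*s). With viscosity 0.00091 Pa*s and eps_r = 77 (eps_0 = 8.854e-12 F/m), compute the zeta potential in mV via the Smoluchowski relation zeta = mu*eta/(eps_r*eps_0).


Smoluchowski equation: zeta = mu * eta / (eps_r * eps_0)
zeta = 1.71e-08 * 0.00091 / (77 * 8.854e-12)
zeta = 0.022825 V = 22.82 mV

22.82


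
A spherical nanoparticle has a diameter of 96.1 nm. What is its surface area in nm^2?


Radius r = 96.1/2 = 48.05 nm
Surface area SA = 4 * pi * r^2
SA = 4 * pi * (48.05)^2
SA = 29013.27 nm^2

29013.27


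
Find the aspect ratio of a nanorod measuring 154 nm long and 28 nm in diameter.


Aspect ratio AR = length / diameter
AR = 154 / 28
AR = 5.5

5.5


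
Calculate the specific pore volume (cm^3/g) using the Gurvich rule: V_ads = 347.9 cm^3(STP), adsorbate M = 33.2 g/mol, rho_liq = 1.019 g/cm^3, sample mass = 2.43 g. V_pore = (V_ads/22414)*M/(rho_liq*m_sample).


Moles adsorbed n = V_ads / 22414 = 347.9 / 22414 = 1.552155e-02 mol
Liquid volume V_liq = n * M / rho_liq = 1.552155e-02 * 33.2 / 1.019 = 0.50571 cm^3
Specific pore volume V_pore = V_liq / m_sample = 0.50571 / 2.43
V_pore = 0.2081 cm^3/g

0.2081


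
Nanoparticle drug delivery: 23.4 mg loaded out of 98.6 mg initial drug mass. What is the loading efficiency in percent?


Drug loading efficiency = (drug loaded / drug initial) * 100
DLE = 23.4 / 98.6 * 100
DLE = 0.2373 * 100
DLE = 23.73%

23.73


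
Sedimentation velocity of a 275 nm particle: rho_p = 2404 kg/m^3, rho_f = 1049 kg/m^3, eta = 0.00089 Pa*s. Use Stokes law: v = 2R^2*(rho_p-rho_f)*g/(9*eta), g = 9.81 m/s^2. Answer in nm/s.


Radius R = 275/2 nm = 1.375e-07 m
Density difference = 2404 - 1049 = 1355 kg/m^3
v = 2 * R^2 * (rho_p - rho_f) * g / (9 * eta)
v = 2 * (1.375e-07)^2 * 1355 * 9.81 / (9 * 0.00089)
v = 6.27496e-08 m/s = 62.7496 nm/s

62.7496


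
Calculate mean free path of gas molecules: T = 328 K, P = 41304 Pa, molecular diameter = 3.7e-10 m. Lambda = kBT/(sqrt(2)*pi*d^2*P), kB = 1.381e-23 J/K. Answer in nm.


Mean free path: lambda = kB*T / (sqrt(2) * pi * d^2 * P)
lambda = 1.381e-23 * 328 / (sqrt(2) * pi * (3.7e-10)^2 * 41304)
lambda = 1.80305e-07 m
lambda = 180.3 nm

180.3


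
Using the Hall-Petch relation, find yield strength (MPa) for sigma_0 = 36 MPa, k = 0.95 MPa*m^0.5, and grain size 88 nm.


d = 88 nm = 8.8e-08 m
sqrt(d) = 0.0002966479
Hall-Petch contribution = k / sqrt(d) = 0.95 / 0.0002966479 = 3202.4 MPa
sigma = sigma_0 + k/sqrt(d) = 36 + 3202.4 = 3238.4 MPa

3238.4


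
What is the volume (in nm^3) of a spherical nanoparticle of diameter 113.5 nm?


Radius r = 113.5/2 = 56.75 nm
Volume V = (4/3) * pi * r^3
V = (4/3) * pi * (56.75)^3
V = 765572.29 nm^3

765572.29


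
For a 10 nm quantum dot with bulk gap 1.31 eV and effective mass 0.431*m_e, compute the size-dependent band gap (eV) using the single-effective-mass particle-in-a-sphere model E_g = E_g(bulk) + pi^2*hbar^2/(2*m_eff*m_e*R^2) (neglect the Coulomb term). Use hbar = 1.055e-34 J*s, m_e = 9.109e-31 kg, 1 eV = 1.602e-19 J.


Radius R = 10/2 nm = 5e-09 m
Confinement energy dE = pi^2 * hbar^2 / (2 * m_eff * m_e * R^2)
dE = pi^2 * (1.055e-34)^2 / (2 * 0.431 * 9.109e-31 * (5e-09)^2) J, divided by 1.602e-19 J/eV
dE = 0.0349 eV
Total band gap = E_g(bulk) + dE = 1.31 + 0.0349 = 1.3449 eV

1.3449


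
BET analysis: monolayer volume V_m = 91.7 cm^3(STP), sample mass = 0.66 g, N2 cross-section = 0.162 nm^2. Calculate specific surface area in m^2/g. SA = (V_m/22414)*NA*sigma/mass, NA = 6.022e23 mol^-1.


Number of moles in monolayer = V_m / 22414 = 91.7 / 22414 = 0.00409119
Number of molecules = moles * NA = 0.00409119 * 6.022e23
SA = molecules * sigma / mass
SA = (91.7 / 22414) * 6.022e23 * 0.162e-18 / 0.66
SA = 604.7 m^2/g

604.7


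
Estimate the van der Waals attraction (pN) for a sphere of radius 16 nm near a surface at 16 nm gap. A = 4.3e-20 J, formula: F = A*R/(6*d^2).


Convert to SI: R = 16 nm = 1.6e-08 m, d = 16 nm = 1.6e-08 m
F = A * R / (6 * d^2)
F = 4.3e-20 * 1.6e-08 / (6 * (1.6e-08)^2)
F = 4.47917e-13 N = 0.448 pN

0.448


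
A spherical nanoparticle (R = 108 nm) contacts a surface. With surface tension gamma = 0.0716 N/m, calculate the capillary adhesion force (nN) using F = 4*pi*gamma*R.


Convert radius: R = 108 nm = 1.08e-07 m
F = 4 * pi * gamma * R
F = 4 * pi * 0.0716 * 1.08e-07
F = 9.71732e-08 N = 97.1732 nN

97.1732


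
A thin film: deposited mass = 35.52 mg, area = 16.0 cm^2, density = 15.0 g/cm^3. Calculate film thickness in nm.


Convert: m = 35.52 mg = 3.5520e-05 kg, A = 16.0 cm^2 = 1.6000e-03 m^2, rho = 15.0 g/cm^3 = 15000 kg/m^3
t = m / (A * rho)
t = 3.5520e-05 / (1.6000e-03 * 15000)
t = 1.4800e-06 m = 1480.0 nm

1480.0


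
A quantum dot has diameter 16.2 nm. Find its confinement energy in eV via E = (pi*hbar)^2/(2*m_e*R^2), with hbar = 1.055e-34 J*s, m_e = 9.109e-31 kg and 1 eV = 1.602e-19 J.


Radius R = 16.2/2 = 8.1 nm = 8.1e-09 m
E = (pi * 1.055e-34)^2 / (2 * 9.109e-31 * (8.1e-09)^2)
E(J) = 9.19039e-22
E = E(J) / 1.602e-19 = 0.0057 eV

0.0057


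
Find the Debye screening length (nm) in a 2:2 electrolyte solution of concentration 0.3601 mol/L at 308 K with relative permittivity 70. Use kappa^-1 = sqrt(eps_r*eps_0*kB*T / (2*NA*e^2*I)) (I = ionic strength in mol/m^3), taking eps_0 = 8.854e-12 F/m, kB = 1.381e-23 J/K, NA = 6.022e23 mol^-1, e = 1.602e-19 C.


Ionic strength I = 0.3601 * 2^2 * 1000 = 1440.4 mol/m^3
kappa^-1 = sqrt(70 * 8.854e-12 * 1.381e-23 * 308 / (2 * 6.022e23 * (1.602e-19)^2 * 1440.4))
kappa^-1 = 0.243 nm

0.243


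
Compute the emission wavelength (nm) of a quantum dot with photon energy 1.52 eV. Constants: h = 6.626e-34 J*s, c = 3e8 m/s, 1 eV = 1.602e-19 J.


Convert energy: E = 1.52 eV = 1.52 * 1.602e-19 = 2.43504e-19 J
lambda = h*c / E = 6.626e-34 * 3e8 / 2.43504e-19
lambda = 8.16332e-07 m = 816.3 nm

816.3


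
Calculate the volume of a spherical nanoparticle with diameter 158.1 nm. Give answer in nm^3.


Radius r = 158.1/2 = 79.05 nm
Volume V = (4/3) * pi * r^3
V = (4/3) * pi * (79.05)^3
V = 2069160.75 nm^3

2069160.75


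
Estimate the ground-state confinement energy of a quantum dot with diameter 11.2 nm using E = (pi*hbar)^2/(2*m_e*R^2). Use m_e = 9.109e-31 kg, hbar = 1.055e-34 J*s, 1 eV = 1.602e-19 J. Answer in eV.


Radius R = 11.2/2 = 5.6 nm = 5.6e-09 m
E = (pi * 1.055e-34)^2 / (2 * 9.109e-31 * (5.6e-09)^2)
E(J) = 1.92277e-21
E = E(J) / 1.602e-19 = 0.012 eV

0.012


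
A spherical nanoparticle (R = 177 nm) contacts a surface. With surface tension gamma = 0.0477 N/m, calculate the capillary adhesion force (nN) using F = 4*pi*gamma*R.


Convert radius: R = 177 nm = 1.77e-07 m
F = 4 * pi * gamma * R
F = 4 * pi * 0.0477 * 1.77e-07
F = 1.06097e-07 N = 106.0966 nN

106.0966


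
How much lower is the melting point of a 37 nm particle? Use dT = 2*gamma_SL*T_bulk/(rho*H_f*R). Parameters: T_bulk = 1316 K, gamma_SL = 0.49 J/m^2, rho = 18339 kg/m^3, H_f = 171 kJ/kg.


Radius R = 37/2 = 18.5 nm = 1.85e-08 m
Convert H_f = 171 kJ/kg = 171000 J/kg
dT = 2 * gamma_SL * T_bulk / (rho * H_f * R)
dT = 2 * 0.49 * 1316 / (18339 * 171000 * 1.85e-08)
dT = 22.2 K

22.2


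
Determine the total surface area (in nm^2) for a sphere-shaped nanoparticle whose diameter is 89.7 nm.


Radius r = 89.7/2 = 44.85 nm
Surface area SA = 4 * pi * r^2
SA = 4 * pi * (44.85)^2
SA = 25277.54 nm^2

25277.54


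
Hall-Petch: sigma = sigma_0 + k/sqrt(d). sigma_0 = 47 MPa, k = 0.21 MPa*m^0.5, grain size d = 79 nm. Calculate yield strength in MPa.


d = 79 nm = 7.9e-08 m
sqrt(d) = 0.0002810694
Hall-Petch contribution = k / sqrt(d) = 0.21 / 0.0002810694 = 747.1 MPa
sigma = sigma_0 + k/sqrt(d) = 47 + 747.1 = 794.1 MPa

794.1


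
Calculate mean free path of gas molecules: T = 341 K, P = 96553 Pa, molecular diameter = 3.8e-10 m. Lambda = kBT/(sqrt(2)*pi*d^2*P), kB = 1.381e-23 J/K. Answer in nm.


Mean free path: lambda = kB*T / (sqrt(2) * pi * d^2 * P)
lambda = 1.381e-23 * 341 / (sqrt(2) * pi * (3.8e-10)^2 * 96553)
lambda = 7.60239e-08 m
lambda = 76.02 nm

76.02


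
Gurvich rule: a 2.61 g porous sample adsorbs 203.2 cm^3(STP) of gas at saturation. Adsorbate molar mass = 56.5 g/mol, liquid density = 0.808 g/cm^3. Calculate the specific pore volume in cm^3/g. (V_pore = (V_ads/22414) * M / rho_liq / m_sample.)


Moles adsorbed n = V_ads / 22414 = 203.2 / 22414 = 9.065762e-03 mol
Liquid volume V_liq = n * M / rho_liq = 9.065762e-03 * 56.5 / 0.808 = 0.63393 cm^3
Specific pore volume V_pore = V_liq / m_sample = 0.63393 / 2.61
V_pore = 0.2429 cm^3/g

0.2429


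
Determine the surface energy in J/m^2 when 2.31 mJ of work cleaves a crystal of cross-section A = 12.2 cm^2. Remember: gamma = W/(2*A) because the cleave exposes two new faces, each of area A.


Convert: A = 12.2 cm^2 = 0.00122 m^2, W = 2.31 mJ = 0.00231 J
Cleaving exposes two faces of area A, so total new surface = 2*A and gamma = W / (2*A)
gamma = 0.00231 / (2 * 0.00122)
gamma = 0.947 J/m^2

0.947


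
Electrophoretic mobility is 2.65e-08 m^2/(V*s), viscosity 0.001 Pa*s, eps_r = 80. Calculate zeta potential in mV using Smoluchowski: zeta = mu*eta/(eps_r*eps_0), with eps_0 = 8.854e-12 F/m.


Smoluchowski equation: zeta = mu * eta / (eps_r * eps_0)
zeta = 2.65e-08 * 0.001 / (80 * 8.854e-12)
zeta = 0.037412 V = 37.41 mV

37.41


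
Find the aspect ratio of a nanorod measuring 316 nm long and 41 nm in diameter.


Aspect ratio AR = length / diameter
AR = 316 / 41
AR = 7.71

7.71


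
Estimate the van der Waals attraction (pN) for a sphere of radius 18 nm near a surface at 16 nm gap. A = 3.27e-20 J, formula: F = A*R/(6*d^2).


Convert to SI: R = 18 nm = 1.8e-08 m, d = 16 nm = 1.6e-08 m
F = A * R / (6 * d^2)
F = 3.27e-20 * 1.8e-08 / (6 * (1.6e-08)^2)
F = 3.83203e-13 N = 0.383 pN

0.383


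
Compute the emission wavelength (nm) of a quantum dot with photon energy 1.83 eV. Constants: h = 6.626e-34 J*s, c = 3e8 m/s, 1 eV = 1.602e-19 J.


Convert energy: E = 1.83 eV = 1.83 * 1.602e-19 = 2.93166e-19 J
lambda = h*c / E = 6.626e-34 * 3e8 / 2.93166e-19
lambda = 6.78046e-07 m = 678.0 nm

678.0


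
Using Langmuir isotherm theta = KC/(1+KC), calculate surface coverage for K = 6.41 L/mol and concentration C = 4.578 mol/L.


Langmuir isotherm: theta = K*C / (1 + K*C)
K*C = 6.41 * 4.578 = 29.34498
theta = 29.34498 / (1 + 29.34498) = 29.34498 / 30.34498
theta = 0.967

0.967


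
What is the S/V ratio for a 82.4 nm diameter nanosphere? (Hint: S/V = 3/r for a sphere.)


Radius r = 82.4/2 = 41.2 nm
S/V = 3 / r = 3 / 41.2
S/V = 0.0728 nm^-1

0.0728


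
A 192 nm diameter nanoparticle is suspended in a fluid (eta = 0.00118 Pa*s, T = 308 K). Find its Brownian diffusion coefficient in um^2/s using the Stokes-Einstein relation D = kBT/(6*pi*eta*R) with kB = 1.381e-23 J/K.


Radius R = 192/2 = 96 nm = 9.6e-08 m
D = kB*T / (6*pi*eta*R)
D = 1.381e-23 * 308 / (6 * pi * 0.00118 * 9.6e-08)
D = 1.992e-12 m^2/s = 1.992 um^2/s

1.992


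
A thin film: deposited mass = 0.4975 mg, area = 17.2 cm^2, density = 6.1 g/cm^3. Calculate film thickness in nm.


Convert: m = 0.4975 mg = 4.9750e-07 kg, A = 17.2 cm^2 = 1.7200e-03 m^2, rho = 6.1 g/cm^3 = 6100 kg/m^3
t = m / (A * rho)
t = 4.9750e-07 / (1.7200e-03 * 6100)
t = 4.7417e-08 m = 47.4 nm

47.4


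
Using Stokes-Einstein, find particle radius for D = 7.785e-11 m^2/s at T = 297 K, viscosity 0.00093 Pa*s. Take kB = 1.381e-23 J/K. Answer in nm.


Stokes-Einstein: R = kB*T / (6*pi*eta*D)
R = 1.381e-23 * 297 / (6 * pi * 0.00093 * 7.785e-11)
R = 3.00544e-09 m = 3.01 nm

3.01


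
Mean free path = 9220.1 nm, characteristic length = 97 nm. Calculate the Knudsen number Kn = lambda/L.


Knudsen number Kn = lambda / L
Kn = 9220.1 / 97
Kn = 95.0526

95.0526


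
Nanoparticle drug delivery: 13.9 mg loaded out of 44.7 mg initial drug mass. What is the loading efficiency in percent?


Drug loading efficiency = (drug loaded / drug initial) * 100
DLE = 13.9 / 44.7 * 100
DLE = 0.311 * 100
DLE = 31.1%

31.1


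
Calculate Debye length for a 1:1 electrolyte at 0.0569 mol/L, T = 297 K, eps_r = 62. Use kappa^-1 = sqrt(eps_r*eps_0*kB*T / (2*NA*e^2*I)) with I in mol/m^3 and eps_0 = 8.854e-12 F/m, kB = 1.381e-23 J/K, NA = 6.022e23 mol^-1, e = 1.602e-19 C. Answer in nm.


Ionic strength I = 0.0569 * 1^2 * 1000 = 56.9 mol/m^3
kappa^-1 = sqrt(62 * 8.854e-12 * 1.381e-23 * 297 / (2 * 6.022e23 * (1.602e-19)^2 * 56.9))
kappa^-1 = 1.131 nm

1.131


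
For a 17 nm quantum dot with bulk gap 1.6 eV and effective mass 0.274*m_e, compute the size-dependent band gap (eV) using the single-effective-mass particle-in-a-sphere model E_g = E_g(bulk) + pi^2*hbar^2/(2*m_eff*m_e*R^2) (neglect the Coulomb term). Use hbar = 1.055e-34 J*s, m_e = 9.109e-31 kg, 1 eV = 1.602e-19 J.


Radius R = 17/2 nm = 8.5e-09 m
Confinement energy dE = pi^2 * hbar^2 / (2 * m_eff * m_e * R^2)
dE = pi^2 * (1.055e-34)^2 / (2 * 0.274 * 9.109e-31 * (8.5e-09)^2) J, divided by 1.602e-19 J/eV
dE = 0.019 eV
Total band gap = E_g(bulk) + dE = 1.6 + 0.019 = 1.619 eV

1.619


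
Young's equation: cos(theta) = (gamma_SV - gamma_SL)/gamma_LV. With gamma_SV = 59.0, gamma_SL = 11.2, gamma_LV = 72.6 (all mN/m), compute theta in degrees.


cos(theta) = (gamma_SV - gamma_SL) / gamma_LV
cos(theta) = (59.0 - 11.2) / 72.6
cos(theta) = 0.658402
theta = arccos(0.658402) = 48.82 degrees

48.82


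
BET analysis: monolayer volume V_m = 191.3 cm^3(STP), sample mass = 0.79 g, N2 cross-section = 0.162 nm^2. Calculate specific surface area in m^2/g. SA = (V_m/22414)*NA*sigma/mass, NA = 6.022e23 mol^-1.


Number of moles in monolayer = V_m / 22414 = 191.3 / 22414 = 0.00853484
Number of molecules = moles * NA = 0.00853484 * 6.022e23
SA = molecules * sigma / mass
SA = (191.3 / 22414) * 6.022e23 * 0.162e-18 / 0.79
SA = 1054.0 m^2/g

1054.0


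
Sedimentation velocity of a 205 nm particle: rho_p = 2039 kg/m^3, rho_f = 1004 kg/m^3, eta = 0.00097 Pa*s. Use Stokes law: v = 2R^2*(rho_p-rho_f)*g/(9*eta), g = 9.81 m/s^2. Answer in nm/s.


Radius R = 205/2 nm = 1.025e-07 m
Density difference = 2039 - 1004 = 1035 kg/m^3
v = 2 * R^2 * (rho_p - rho_f) * g / (9 * eta)
v = 2 * (1.025e-07)^2 * 1035 * 9.81 / (9 * 0.00097)
v = 2.44384e-08 m/s = 24.4384 nm/s

24.4384


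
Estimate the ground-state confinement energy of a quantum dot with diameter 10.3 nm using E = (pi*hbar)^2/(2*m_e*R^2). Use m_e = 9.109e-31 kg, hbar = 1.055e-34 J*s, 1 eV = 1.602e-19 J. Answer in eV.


Radius R = 10.3/2 = 5.15 nm = 5.15e-09 m
E = (pi * 1.055e-34)^2 / (2 * 9.109e-31 * (5.15e-09)^2)
E(J) = 2.27347e-21
E = E(J) / 1.602e-19 = 0.0142 eV

0.0142


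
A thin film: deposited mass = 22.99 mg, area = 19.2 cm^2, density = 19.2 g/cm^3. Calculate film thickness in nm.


Convert: m = 22.99 mg = 2.2990e-05 kg, A = 19.2 cm^2 = 1.9200e-03 m^2, rho = 19.2 g/cm^3 = 19200 kg/m^3
t = m / (A * rho)
t = 2.2990e-05 / (1.9200e-03 * 19200)
t = 6.2364e-07 m = 623.6 nm

623.6


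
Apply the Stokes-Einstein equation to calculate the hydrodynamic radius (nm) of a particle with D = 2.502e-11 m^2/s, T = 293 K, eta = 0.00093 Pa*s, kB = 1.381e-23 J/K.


Stokes-Einstein: R = kB*T / (6*pi*eta*D)
R = 1.381e-23 * 293 / (6 * pi * 0.00093 * 2.502e-11)
R = 9.2255e-09 m = 9.23 nm

9.23


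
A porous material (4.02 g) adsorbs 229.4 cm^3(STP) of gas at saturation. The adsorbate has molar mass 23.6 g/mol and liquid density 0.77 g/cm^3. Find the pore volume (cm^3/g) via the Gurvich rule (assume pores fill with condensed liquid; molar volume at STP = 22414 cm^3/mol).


Moles adsorbed n = V_ads / 22414 = 229.4 / 22414 = 1.023467e-02 mol
Liquid volume V_liq = n * M / rho_liq = 1.023467e-02 * 23.6 / 0.77 = 0.31369 cm^3
Specific pore volume V_pore = V_liq / m_sample = 0.31369 / 4.02
V_pore = 0.078 cm^3/g

0.078


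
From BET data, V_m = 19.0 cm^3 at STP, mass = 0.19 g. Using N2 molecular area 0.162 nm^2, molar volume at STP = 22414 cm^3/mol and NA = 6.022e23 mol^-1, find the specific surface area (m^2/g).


Number of moles in monolayer = V_m / 22414 = 19.0 / 22414 = 0.00084768
Number of molecules = moles * NA = 0.00084768 * 6.022e23
SA = molecules * sigma / mass
SA = (19.0 / 22414) * 6.022e23 * 0.162e-18 / 0.19
SA = 435.2 m^2/g

435.2


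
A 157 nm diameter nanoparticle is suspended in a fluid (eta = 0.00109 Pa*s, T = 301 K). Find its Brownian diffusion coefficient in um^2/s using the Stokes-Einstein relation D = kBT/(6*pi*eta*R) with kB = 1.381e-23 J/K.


Radius R = 157/2 = 78.5 nm = 7.85e-08 m
D = kB*T / (6*pi*eta*R)
D = 1.381e-23 * 301 / (6 * pi * 0.00109 * 7.85e-08)
D = 2.57729e-12 m^2/s = 2.577 um^2/s

2.577


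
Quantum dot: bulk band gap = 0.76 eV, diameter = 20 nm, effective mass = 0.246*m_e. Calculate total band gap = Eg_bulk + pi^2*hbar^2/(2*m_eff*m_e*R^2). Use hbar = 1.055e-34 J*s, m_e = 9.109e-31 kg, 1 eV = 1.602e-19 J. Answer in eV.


Radius R = 20/2 nm = 1e-08 m
Confinement energy dE = pi^2 * hbar^2 / (2 * m_eff * m_e * R^2)
dE = pi^2 * (1.055e-34)^2 / (2 * 0.246 * 9.109e-31 * (1e-08)^2) J, divided by 1.602e-19 J/eV
dE = 0.0153 eV
Total band gap = E_g(bulk) + dE = 0.76 + 0.0153 = 0.7753 eV

0.7753


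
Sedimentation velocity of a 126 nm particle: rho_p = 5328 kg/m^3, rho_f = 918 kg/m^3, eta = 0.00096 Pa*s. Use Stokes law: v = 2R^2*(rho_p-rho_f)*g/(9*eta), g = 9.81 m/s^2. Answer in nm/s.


Radius R = 126/2 nm = 6.3e-08 m
Density difference = 5328 - 918 = 4410 kg/m^3
v = 2 * R^2 * (rho_p - rho_f) * g / (9 * eta)
v = 2 * (6.3e-08)^2 * 4410 * 9.81 / (9 * 0.00096)
v = 3.97471e-08 m/s = 39.7471 nm/s

39.7471


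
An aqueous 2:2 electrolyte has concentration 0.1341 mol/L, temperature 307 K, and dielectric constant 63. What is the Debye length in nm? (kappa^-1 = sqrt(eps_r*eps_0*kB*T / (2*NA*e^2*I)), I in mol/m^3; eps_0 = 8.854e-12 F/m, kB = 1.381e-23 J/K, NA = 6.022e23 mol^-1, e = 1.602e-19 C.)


Ionic strength I = 0.1341 * 2^2 * 1000 = 536.4 mol/m^3
kappa^-1 = sqrt(63 * 8.854e-12 * 1.381e-23 * 307 / (2 * 6.022e23 * (1.602e-19)^2 * 536.4))
kappa^-1 = 0.378 nm

0.378


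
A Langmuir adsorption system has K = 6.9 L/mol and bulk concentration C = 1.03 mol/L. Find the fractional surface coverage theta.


Langmuir isotherm: theta = K*C / (1 + K*C)
K*C = 6.9 * 1.03 = 7.107
theta = 7.107 / (1 + 7.107) = 7.107 / 8.107
theta = 0.8766

0.8766


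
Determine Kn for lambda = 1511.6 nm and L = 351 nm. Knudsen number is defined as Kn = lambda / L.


Knudsen number Kn = lambda / L
Kn = 1511.6 / 351
Kn = 4.3066

4.3066


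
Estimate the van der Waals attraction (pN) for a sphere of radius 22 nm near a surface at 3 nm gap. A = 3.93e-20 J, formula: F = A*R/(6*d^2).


Convert to SI: R = 22 nm = 2.2e-08 m, d = 3 nm = 3e-09 m
F = A * R / (6 * d^2)
F = 3.93e-20 * 2.2e-08 / (6 * (3e-09)^2)
F = 1.60111e-11 N = 16.011 pN

16.011


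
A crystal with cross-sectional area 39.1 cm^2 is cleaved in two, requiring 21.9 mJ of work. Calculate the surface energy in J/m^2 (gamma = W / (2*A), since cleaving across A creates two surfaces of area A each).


Convert: A = 39.1 cm^2 = 0.00391 m^2, W = 21.9 mJ = 0.0219 J
Cleaving exposes two faces of area A, so total new surface = 2*A and gamma = W / (2*A)
gamma = 0.0219 / (2 * 0.00391)
gamma = 2.801 J/m^2

2.801


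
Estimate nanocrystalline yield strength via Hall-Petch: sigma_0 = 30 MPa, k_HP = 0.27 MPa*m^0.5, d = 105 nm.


d = 105 nm = 1.05e-07 m
sqrt(d) = 0.000324037
Hall-Petch contribution = k / sqrt(d) = 0.27 / 0.000324037 = 833.2 MPa
sigma = sigma_0 + k/sqrt(d) = 30 + 833.2 = 863.2 MPa

863.2


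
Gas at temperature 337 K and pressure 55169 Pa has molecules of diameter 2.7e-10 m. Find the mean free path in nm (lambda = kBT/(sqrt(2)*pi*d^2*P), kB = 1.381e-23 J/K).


Mean free path: lambda = kB*T / (sqrt(2) * pi * d^2 * P)
lambda = 1.381e-23 * 337 / (sqrt(2) * pi * (2.7e-10)^2 * 55169)
lambda = 2.60457e-07 m
lambda = 260.46 nm

260.46


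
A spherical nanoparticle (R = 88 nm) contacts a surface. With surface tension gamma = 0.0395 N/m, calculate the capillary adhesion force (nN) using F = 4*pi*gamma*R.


Convert radius: R = 88 nm = 8.8e-08 m
F = 4 * pi * gamma * R
F = 4 * pi * 0.0395 * 8.8e-08
F = 4.36807e-08 N = 43.6807 nN

43.6807


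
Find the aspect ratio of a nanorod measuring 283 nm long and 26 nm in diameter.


Aspect ratio AR = length / diameter
AR = 283 / 26
AR = 10.88

10.88


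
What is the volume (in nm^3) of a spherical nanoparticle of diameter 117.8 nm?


Radius r = 117.8/2 = 58.9 nm
Volume V = (4/3) * pi * r^3
V = (4/3) * pi * (58.9)^3
V = 855922.6 nm^3

855922.6


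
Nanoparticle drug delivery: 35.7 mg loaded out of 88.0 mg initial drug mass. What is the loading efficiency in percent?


Drug loading efficiency = (drug loaded / drug initial) * 100
DLE = 35.7 / 88.0 * 100
DLE = 0.4057 * 100
DLE = 40.57%

40.57


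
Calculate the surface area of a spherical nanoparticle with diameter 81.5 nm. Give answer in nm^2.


Radius r = 81.5/2 = 40.75 nm
Surface area SA = 4 * pi * r^2
SA = 4 * pi * (40.75)^2
SA = 20867.24 nm^2

20867.24


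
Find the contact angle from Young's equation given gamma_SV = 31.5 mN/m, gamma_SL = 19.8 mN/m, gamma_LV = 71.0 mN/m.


cos(theta) = (gamma_SV - gamma_SL) / gamma_LV
cos(theta) = (31.5 - 19.8) / 71.0
cos(theta) = 0.164789
theta = arccos(0.164789) = 80.52 degrees

80.52


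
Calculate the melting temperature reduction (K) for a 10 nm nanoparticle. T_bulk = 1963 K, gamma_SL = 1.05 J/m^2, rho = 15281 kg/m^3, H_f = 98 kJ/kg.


Radius R = 10/2 = 5 nm = 5e-09 m
Convert H_f = 98 kJ/kg = 98000 J/kg
dT = 2 * gamma_SL * T_bulk / (rho * H_f * R)
dT = 2 * 1.05 * 1963 / (15281 * 98000 * 5e-09)
dT = 550.5 K

550.5


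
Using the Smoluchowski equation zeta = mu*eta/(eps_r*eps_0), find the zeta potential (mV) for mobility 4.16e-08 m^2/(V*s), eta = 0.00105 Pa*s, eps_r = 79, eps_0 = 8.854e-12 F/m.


Smoluchowski equation: zeta = mu * eta / (eps_r * eps_0)
zeta = 4.16e-08 * 0.00105 / (79 * 8.854e-12)
zeta = 0.062448 V = 62.45 mV

62.45


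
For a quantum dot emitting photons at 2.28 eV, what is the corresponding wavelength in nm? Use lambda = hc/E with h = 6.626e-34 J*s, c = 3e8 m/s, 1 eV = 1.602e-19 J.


Convert energy: E = 2.28 eV = 2.28 * 1.602e-19 = 3.65256e-19 J
lambda = h*c / E = 6.626e-34 * 3e8 / 3.65256e-19
lambda = 5.44221e-07 m = 544.2 nm

544.2


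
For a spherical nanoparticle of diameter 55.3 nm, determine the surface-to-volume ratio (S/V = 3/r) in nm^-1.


Radius r = 55.3/2 = 27.65 nm
S/V = 3 / r = 3 / 27.65
S/V = 0.1085 nm^-1

0.1085


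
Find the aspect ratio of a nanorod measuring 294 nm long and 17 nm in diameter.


Aspect ratio AR = length / diameter
AR = 294 / 17
AR = 17.29

17.29


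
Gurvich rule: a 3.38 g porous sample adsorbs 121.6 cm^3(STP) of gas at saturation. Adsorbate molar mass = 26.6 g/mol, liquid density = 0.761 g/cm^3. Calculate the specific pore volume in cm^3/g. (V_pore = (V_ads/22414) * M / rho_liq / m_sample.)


Moles adsorbed n = V_ads / 22414 = 121.6 / 22414 = 5.425181e-03 mol
Liquid volume V_liq = n * M / rho_liq = 5.425181e-03 * 26.6 / 0.761 = 0.18963 cm^3
Specific pore volume V_pore = V_liq / m_sample = 0.18963 / 3.38
V_pore = 0.0561 cm^3/g

0.0561


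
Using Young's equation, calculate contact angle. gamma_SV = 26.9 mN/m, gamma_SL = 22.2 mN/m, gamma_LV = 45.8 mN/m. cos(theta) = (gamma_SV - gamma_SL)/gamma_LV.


cos(theta) = (gamma_SV - gamma_SL) / gamma_LV
cos(theta) = (26.9 - 22.2) / 45.8
cos(theta) = 0.10262
theta = arccos(0.10262) = 84.11 degrees

84.11


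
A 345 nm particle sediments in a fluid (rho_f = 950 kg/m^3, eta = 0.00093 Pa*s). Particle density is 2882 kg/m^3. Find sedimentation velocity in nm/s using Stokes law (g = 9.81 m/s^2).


Radius R = 345/2 nm = 1.725e-07 m
Density difference = 2882 - 950 = 1932 kg/m^3
v = 2 * R^2 * (rho_p - rho_f) * g / (9 * eta)
v = 2 * (1.725e-07)^2 * 1932 * 9.81 / (9 * 0.00093)
v = 1.34759e-07 m/s = 134.7593 nm/s

134.7593


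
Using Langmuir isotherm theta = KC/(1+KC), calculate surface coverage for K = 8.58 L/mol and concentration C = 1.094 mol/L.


Langmuir isotherm: theta = K*C / (1 + K*C)
K*C = 8.58 * 1.094 = 9.38652
theta = 9.38652 / (1 + 9.38652) = 9.38652 / 10.38652
theta = 0.9037

0.9037


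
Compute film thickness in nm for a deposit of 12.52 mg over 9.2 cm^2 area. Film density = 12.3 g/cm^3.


Convert: m = 12.52 mg = 1.2520e-05 kg, A = 9.2 cm^2 = 9.2000e-04 m^2, rho = 12.3 g/cm^3 = 12300 kg/m^3
t = m / (A * rho)
t = 1.2520e-05 / (9.2000e-04 * 12300)
t = 1.1064e-06 m = 1106.4 nm

1106.4


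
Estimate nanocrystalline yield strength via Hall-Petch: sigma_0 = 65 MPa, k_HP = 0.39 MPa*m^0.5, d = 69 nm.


d = 69 nm = 6.9e-08 m
sqrt(d) = 0.0002626785
Hall-Petch contribution = k / sqrt(d) = 0.39 / 0.0002626785 = 1484.7 MPa
sigma = sigma_0 + k/sqrt(d) = 65 + 1484.7 = 1549.7 MPa

1549.7


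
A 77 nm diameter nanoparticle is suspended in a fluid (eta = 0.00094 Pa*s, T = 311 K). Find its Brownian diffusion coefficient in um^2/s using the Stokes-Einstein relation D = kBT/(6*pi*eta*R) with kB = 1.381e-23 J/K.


Radius R = 77/2 = 38.5 nm = 3.85e-08 m
D = kB*T / (6*pi*eta*R)
D = 1.381e-23 * 311 / (6 * pi * 0.00094 * 3.85e-08)
D = 6.29599e-12 m^2/s = 6.296 um^2/s

6.296


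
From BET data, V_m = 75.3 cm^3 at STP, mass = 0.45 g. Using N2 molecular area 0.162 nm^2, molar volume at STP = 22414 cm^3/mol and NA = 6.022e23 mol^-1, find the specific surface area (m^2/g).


Number of moles in monolayer = V_m / 22414 = 75.3 / 22414 = 0.00335951
Number of molecules = moles * NA = 0.00335951 * 6.022e23
SA = molecules * sigma / mass
SA = (75.3 / 22414) * 6.022e23 * 0.162e-18 / 0.45
SA = 728.3 m^2/g

728.3


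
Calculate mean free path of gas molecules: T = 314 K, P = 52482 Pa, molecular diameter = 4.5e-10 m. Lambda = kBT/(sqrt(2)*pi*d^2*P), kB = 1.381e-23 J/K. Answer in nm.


Mean free path: lambda = kB*T / (sqrt(2) * pi * d^2 * P)
lambda = 1.381e-23 * 314 / (sqrt(2) * pi * (4.5e-10)^2 * 52482)
lambda = 9.18381e-08 m
lambda = 91.84 nm

91.84


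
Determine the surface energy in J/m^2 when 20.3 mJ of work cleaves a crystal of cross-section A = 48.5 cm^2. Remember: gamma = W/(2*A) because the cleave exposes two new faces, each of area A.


Convert: A = 48.5 cm^2 = 0.00485 m^2, W = 20.3 mJ = 0.0203 J
Cleaving exposes two faces of area A, so total new surface = 2*A and gamma = W / (2*A)
gamma = 0.0203 / (2 * 0.00485)
gamma = 2.093 J/m^2

2.093


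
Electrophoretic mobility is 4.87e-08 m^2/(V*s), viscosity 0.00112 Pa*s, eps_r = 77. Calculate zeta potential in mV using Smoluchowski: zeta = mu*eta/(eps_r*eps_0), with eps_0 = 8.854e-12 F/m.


Smoluchowski equation: zeta = mu * eta / (eps_r * eps_0)
zeta = 4.87e-08 * 0.00112 / (77 * 8.854e-12)
zeta = 0.080005 V = 80.0 mV

80.0


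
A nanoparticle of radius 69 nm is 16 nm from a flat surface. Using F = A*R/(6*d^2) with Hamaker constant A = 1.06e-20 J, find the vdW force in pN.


Convert to SI: R = 69 nm = 6.9e-08 m, d = 16 nm = 1.6e-08 m
F = A * R / (6 * d^2)
F = 1.06e-20 * 6.9e-08 / (6 * (1.6e-08)^2)
F = 4.76172e-13 N = 0.476 pN

0.476
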